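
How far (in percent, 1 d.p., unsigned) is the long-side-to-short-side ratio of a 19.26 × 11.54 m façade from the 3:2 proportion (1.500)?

11.3%

Ratio = 19.26 / 11.54 ≈ 1.6690.
Ideal 3:2 = 1.5000. |1.6690 − 1.5000| / 1.5000 ≈ 11.27% → 11.3%.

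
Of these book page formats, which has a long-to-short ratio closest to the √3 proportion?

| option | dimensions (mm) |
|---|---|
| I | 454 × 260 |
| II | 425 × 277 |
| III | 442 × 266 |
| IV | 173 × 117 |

Ratios (long/short): I ≈ 1.746; II ≈ 1.534; III ≈ 1.662; IV ≈ 1.479.
root-3 ≈ 1.732; option I is nearest (Δ 0.014).

I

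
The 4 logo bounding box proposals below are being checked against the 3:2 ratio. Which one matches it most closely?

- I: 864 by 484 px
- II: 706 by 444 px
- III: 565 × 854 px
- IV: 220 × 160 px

III

Ratios (long/short): I ≈ 1.785; II ≈ 1.590; III ≈ 1.512; IV ≈ 1.375.
3:2 ≈ 1.500; option III is nearest (Δ 0.012).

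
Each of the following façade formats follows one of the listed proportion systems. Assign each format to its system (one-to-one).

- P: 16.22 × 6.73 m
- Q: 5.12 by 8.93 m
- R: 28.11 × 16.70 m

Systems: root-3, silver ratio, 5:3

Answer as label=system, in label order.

Ratios: P ≈ 2.410; Q ≈ 1.744; R ≈ 1.683.
Targets: root-3 ≈ 1.732; silver ratio ≈ 2.414; 5:3 ≈ 1.667.

P=silver ratio, Q=root-3, R=5:3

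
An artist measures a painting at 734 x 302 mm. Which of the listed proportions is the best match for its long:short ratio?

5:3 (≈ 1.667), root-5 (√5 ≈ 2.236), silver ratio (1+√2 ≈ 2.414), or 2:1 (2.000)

silver ratio

734/302 ≈ 2.430. Nearest candidates are silver ratio (2.414, off by 0.016) and root-5 (2.236, off by 0.194).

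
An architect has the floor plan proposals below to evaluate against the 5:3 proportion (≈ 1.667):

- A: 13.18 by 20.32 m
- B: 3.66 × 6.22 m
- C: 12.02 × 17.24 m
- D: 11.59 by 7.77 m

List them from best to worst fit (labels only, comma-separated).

B, A, D, C

A: 20.32/13.18 ≈ 1.542 → |1.542 − 1.667| = 0.125
B: 6.22/3.66 ≈ 1.699 → |1.699 − 1.667| = 0.032
C: 17.24/12.02 ≈ 1.434 → |1.434 − 1.667| = 0.233
D: 11.59/7.77 ≈ 1.492 → |1.492 − 1.667| = 0.175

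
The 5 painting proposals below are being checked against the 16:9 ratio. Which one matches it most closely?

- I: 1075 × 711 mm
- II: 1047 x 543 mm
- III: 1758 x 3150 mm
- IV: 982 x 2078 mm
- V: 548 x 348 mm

Ratios (long/short): I ≈ 1.512; II ≈ 1.928; III ≈ 1.792; IV ≈ 2.116; V ≈ 1.575.
16:9 ≈ 1.778; option III is nearest (Δ 0.014).

III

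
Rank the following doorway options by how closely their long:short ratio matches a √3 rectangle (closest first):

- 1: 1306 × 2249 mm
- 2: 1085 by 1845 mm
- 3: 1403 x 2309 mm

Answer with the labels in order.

1: 2249/1306 ≈ 1.722 → |1.722 − 1.732| = 0.010
2: 1845/1085 ≈ 1.700 → |1.700 − 1.732| = 0.032
3: 2309/1403 ≈ 1.646 → |1.646 − 1.732| = 0.086

1, 2, 3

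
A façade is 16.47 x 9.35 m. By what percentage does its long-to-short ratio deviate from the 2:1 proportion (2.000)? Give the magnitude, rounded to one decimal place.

11.9%

Ratio = 16.47 / 9.35 ≈ 1.7615.
Ideal 2:1 = 2.0000. |1.7615 − 2.0000| / 2.0000 ≈ 11.92% → 11.9%.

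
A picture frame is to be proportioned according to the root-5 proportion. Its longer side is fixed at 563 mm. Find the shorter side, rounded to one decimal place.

251.8 mm

root-5 ≈ 2.23607.
Shorter side = 563 ÷ 2.23607 ≈ 251.781 → 251.8 mm.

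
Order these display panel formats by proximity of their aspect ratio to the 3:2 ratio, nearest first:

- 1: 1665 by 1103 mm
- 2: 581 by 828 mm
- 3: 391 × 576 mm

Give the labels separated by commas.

1: 1665/1103 ≈ 1.510 → |1.510 − 1.500| = 0.010
2: 828/581 ≈ 1.425 → |1.425 − 1.500| = 0.075
3: 576/391 ≈ 1.473 → |1.473 − 1.500| = 0.027

1, 3, 2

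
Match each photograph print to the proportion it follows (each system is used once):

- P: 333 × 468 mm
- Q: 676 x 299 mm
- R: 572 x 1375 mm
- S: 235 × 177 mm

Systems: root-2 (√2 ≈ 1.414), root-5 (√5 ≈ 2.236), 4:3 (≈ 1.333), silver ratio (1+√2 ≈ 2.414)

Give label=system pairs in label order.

P=root-2, Q=root-5, R=silver ratio, S=4:3

P = 468/333 ≈ 1.405 → root-2 (1.414)
Q = 676/299 ≈ 2.261 → root-5 (2.236)
R = 1375/572 ≈ 2.404 → silver ratio (2.414)
S = 235/177 ≈ 1.328 → 4:3 (1.333)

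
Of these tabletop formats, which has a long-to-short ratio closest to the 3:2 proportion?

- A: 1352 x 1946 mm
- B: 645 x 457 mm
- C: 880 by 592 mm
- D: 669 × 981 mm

C

Target 3:2 ≈ 1.500.
A: 1.439 (Δ0.061)  B: 1.411 (Δ0.089)  C: 1.486 (Δ0.014)  D: 1.466 (Δ0.034)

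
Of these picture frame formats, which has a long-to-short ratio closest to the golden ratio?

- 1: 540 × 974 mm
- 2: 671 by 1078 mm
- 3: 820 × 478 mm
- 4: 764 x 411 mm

Target golden ratio ≈ 1.618.
1: 1.804 (Δ0.186)  2: 1.607 (Δ0.011)  3: 1.715 (Δ0.097)  4: 1.859 (Δ0.241)

2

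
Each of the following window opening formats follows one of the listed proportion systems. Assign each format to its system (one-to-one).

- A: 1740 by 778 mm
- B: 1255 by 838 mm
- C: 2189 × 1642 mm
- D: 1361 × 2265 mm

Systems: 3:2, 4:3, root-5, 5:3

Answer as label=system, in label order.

Ratios: A ≈ 2.237; B ≈ 1.498; C ≈ 1.333; D ≈ 1.664.
Targets: 3:2 ≈ 1.500; 4:3 ≈ 1.333; root-5 ≈ 2.236; 5:3 ≈ 1.667.

A=root-5, B=3:2, C=4:3, D=5:3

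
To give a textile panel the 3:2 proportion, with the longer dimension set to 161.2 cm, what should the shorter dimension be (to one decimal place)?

107.5 cm

3:2 = 1.50000.
Shorter side = 161.2 ÷ 1.50000 ≈ 107.467 → 107.5 cm.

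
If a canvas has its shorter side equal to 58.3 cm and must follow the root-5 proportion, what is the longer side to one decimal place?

130.4 cm

root-5 ≈ 2.23607.
Longer side = 58.3 × 2.23607 ≈ 130.363 → 130.4 cm.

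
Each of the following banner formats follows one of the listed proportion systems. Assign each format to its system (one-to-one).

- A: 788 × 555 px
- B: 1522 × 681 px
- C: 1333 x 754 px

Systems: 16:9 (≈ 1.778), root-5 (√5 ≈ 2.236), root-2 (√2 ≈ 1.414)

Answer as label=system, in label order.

A=root-2, B=root-5, C=16:9

A = 788/555 ≈ 1.420 → root-2 (1.414)
B = 1522/681 ≈ 2.235 → root-5 (2.236)
C = 1333/754 ≈ 1.768 → 16:9 (1.778)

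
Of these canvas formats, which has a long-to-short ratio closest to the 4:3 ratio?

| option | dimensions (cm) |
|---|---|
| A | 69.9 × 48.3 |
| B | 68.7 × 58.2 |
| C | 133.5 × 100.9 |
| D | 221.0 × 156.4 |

C

Ratios (long/short): A ≈ 1.447; B ≈ 1.180; C ≈ 1.323; D ≈ 1.413.
4:3 ≈ 1.333; option C is nearest (Δ 0.010).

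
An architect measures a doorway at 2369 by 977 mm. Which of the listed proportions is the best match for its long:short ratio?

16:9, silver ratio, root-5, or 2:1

silver ratio

Ratio = 2369 / 977 ≈ 2.425.
Distances: 16:9 1.778 (Δ 0.647); silver ratio 2.414 (Δ 0.011); root-5 2.236 (Δ 0.189); 2:1 2.000 (Δ 0.425).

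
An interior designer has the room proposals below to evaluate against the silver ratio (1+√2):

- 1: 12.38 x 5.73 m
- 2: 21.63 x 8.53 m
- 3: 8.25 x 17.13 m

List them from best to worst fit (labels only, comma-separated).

2, 1, 3

Ratios: 1 = 12.38 / 5.73 ≈ 2.161; 2 = 21.63 / 8.53 ≈ 2.536; 3 = 17.13 / 8.25 ≈ 2.076.
|Δ from 2.414|: 1 0.253; 2 0.122; 3 0.338.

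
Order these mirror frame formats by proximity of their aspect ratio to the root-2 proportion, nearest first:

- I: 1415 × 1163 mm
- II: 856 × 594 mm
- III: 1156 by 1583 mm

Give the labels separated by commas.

Ratios: I = 1415 / 1163 ≈ 1.217; II = 856 / 594 ≈ 1.441; III = 1583 / 1156 ≈ 1.369.
|Δ from 1.414|: I 0.197; II 0.027; III 0.045.

II, III, I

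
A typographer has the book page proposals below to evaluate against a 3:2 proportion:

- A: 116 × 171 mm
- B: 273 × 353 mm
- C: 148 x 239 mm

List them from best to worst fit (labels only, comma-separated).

A: 171/116 ≈ 1.474 → |1.474 − 1.500| = 0.026
B: 353/273 ≈ 1.293 → |1.293 − 1.500| = 0.207
C: 239/148 ≈ 1.615 → |1.615 − 1.500| = 0.115

A, C, B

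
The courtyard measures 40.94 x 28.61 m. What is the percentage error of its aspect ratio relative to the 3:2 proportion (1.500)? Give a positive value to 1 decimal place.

Ratio = 40.94 / 28.61 ≈ 1.4310.
Ideal 3:2 = 1.5000. |1.4310 − 1.5000| / 1.5000 ≈ 4.60% → 4.6%.

4.6%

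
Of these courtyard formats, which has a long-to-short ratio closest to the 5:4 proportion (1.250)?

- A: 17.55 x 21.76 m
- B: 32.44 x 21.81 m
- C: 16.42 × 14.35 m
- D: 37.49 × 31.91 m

A

Target 5:4 ≈ 1.250.
A: 1.240 (Δ0.010)  B: 1.487 (Δ0.237)  C: 1.144 (Δ0.106)  D: 1.175 (Δ0.075)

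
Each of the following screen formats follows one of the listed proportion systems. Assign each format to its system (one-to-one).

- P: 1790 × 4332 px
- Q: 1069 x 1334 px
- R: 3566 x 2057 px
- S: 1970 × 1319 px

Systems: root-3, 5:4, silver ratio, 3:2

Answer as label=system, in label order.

P = 4332/1790 ≈ 2.420 → silver ratio (2.414)
Q = 1334/1069 ≈ 1.248 → 5:4 (1.250)
R = 3566/2057 ≈ 1.734 → root-3 (1.732)
S = 1970/1319 ≈ 1.494 → 3:2 (1.500)

P=silver ratio, Q=5:4, R=root-3, S=3:2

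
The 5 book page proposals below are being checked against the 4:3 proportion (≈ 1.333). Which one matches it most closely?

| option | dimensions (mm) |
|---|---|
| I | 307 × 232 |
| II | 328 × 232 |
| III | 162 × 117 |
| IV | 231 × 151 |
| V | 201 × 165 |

I

Target 4:3 ≈ 1.333.
I: 1.323 (Δ0.010)  II: 1.414 (Δ0.081)  III: 1.385 (Δ0.052)  IV: 1.530 (Δ0.197)  V: 1.218 (Δ0.115)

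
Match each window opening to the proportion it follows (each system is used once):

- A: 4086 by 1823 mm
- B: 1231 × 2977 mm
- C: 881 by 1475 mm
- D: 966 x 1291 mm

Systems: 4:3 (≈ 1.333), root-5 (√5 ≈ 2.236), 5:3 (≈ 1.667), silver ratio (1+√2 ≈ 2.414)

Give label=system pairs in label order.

Ratios: A ≈ 2.241; B ≈ 2.418; C ≈ 1.674; D ≈ 1.336.
Targets: 4:3 ≈ 1.333; root-5 ≈ 2.236; 5:3 ≈ 1.667; silver ratio ≈ 2.414.

A=root-5, B=silver ratio, C=5:3, D=4:3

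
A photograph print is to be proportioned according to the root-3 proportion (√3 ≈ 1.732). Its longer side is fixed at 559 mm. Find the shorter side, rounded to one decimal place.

root-3 ≈ 1.73205.
Shorter side = 559 ÷ 1.73205 ≈ 322.739 → 322.7 mm.

322.7 mm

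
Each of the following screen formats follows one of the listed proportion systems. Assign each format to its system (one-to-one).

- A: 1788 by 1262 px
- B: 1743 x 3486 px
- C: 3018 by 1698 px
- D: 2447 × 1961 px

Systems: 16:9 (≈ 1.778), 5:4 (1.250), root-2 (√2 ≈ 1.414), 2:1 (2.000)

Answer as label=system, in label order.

A=root-2, B=2:1, C=16:9, D=5:4

A = 1788/1262 ≈ 1.417 → root-2 (1.414)
B = 3486/1743 ≈ 2.000 → 2:1 (2.000)
C = 3018/1698 ≈ 1.777 → 16:9 (1.778)
D = 2447/1961 ≈ 1.248 → 5:4 (1.250)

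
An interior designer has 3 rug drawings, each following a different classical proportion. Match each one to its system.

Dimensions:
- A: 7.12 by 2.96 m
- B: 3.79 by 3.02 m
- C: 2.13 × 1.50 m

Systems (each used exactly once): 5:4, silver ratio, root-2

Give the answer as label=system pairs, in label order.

Ratios: A ≈ 2.405; B ≈ 1.255; C ≈ 1.420.
Targets: 5:4 ≈ 1.250; silver ratio ≈ 2.414; root-2 ≈ 1.414.

A=silver ratio, B=5:4, C=root-2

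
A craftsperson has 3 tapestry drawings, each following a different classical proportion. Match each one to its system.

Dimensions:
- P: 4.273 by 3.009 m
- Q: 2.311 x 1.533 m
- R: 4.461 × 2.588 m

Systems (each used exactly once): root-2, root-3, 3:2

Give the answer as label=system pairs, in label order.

P=root-2, Q=3:2, R=root-3

P = 4.273/3.009 ≈ 1.420 → root-2 (1.414)
Q = 2.311/1.533 ≈ 1.508 → 3:2 (1.500)
R = 4.461/2.588 ≈ 1.724 → root-3 (1.732)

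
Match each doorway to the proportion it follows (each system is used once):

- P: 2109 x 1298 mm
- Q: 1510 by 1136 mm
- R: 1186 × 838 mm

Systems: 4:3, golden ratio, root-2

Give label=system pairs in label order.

P = 2109/1298 ≈ 1.625 → golden ratio (1.618)
Q = 1510/1136 ≈ 1.329 → 4:3 (1.333)
R = 1186/838 ≈ 1.415 → root-2 (1.414)

P=golden ratio, Q=4:3, R=root-2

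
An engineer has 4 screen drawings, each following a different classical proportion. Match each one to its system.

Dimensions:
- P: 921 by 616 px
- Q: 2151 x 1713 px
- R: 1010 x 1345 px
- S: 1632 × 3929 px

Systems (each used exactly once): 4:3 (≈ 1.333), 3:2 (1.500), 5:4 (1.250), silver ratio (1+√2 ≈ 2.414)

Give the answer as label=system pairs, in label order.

P = 921/616 ≈ 1.495 → 3:2 (1.500)
Q = 2151/1713 ≈ 1.256 → 5:4 (1.250)
R = 1345/1010 ≈ 1.332 → 4:3 (1.333)
S = 3929/1632 ≈ 2.407 → silver ratio (2.414)

P=3:2, Q=5:4, R=4:3, S=silver ratio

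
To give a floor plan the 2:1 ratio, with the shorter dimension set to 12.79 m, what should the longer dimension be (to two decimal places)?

2:1 = 2.00000.
Longer side = 12.79 × 2.00000 ≈ 25.5800 → 25.58 m.

25.58 m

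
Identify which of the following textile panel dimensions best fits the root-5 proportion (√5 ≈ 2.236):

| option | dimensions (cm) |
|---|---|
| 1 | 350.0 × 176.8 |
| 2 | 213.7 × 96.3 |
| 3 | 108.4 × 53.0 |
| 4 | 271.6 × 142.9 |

Ratios (long/short): 1 ≈ 1.980; 2 ≈ 2.219; 3 ≈ 2.045; 4 ≈ 1.901.
root-5 ≈ 2.236; option 2 is nearest (Δ 0.017).

2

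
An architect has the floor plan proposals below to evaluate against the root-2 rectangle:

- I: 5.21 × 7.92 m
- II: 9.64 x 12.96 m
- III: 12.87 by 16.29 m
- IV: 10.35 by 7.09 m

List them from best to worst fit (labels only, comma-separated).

IV, II, I, III

Ratios: I = 7.92 / 5.21 ≈ 1.520; II = 12.96 / 9.64 ≈ 1.344; III = 16.29 / 12.87 ≈ 1.266; IV = 10.35 / 7.09 ≈ 1.460.
|Δ from 1.414|: I 0.106; II 0.070; III 0.148; IV 0.046.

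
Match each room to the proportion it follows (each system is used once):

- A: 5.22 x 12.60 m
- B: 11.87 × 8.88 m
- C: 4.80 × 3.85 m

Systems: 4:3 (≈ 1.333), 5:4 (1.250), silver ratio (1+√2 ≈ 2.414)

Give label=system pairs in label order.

A = 12.60/5.22 ≈ 2.414 → silver ratio (2.414)
B = 11.87/8.88 ≈ 1.337 → 4:3 (1.333)
C = 4.80/3.85 ≈ 1.247 → 5:4 (1.250)

A=silver ratio, B=4:3, C=5:4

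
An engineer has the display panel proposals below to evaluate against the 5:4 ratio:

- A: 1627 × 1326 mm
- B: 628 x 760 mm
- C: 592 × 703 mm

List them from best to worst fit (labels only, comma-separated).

A, B, C

A: 1627/1326 ≈ 1.227 → |1.227 − 1.250| = 0.023
B: 760/628 ≈ 1.210 → |1.210 − 1.250| = 0.040
C: 703/592 ≈ 1.188 → |1.188 − 1.250| = 0.062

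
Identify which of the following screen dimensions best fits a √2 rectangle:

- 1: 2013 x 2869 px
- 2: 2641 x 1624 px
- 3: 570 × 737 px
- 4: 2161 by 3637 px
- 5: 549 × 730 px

Target root-2 ≈ 1.414.
1: 1.425 (Δ0.011)  2: 1.626 (Δ0.212)  3: 1.293 (Δ0.121)  4: 1.683 (Δ0.269)  5: 1.330 (Δ0.084)

1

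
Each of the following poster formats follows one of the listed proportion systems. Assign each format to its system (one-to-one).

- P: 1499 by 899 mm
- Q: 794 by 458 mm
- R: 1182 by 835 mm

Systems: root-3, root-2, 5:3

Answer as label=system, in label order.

P = 1499/899 ≈ 1.667 → 5:3 (1.667)
Q = 794/458 ≈ 1.734 → root-3 (1.732)
R = 1182/835 ≈ 1.416 → root-2 (1.414)

P=5:3, Q=root-3, R=root-2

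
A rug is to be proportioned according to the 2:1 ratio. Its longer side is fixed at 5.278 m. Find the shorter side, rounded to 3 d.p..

2.639 m

2:1 = 2.00000.
Shorter side = 5.278 ÷ 2.00000 ≈ 2.63900 → 2.639 m.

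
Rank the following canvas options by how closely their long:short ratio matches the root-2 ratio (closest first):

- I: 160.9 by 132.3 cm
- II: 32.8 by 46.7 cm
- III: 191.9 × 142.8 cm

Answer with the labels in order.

II, III, I

I: 160.9/132.3 ≈ 1.216 → |1.216 − 1.414| = 0.198
II: 46.7/32.8 ≈ 1.424 → |1.424 − 1.414| = 0.010
III: 191.9/142.8 ≈ 1.344 → |1.344 − 1.414| = 0.070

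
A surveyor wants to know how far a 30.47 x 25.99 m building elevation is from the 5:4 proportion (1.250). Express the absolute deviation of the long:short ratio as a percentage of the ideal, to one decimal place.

Ratio = 30.47 / 25.99 ≈ 1.1724.
Ideal 5:4 = 1.2500. |1.1724 − 1.2500| / 1.2500 ≈ 6.21% → 6.2%.

6.2%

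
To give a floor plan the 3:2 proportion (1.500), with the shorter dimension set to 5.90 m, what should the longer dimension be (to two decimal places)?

8.85 m

3:2 = 1.50000.
Longer side = 5.90 × 1.50000 ≈ 8.8500 → 8.85 m.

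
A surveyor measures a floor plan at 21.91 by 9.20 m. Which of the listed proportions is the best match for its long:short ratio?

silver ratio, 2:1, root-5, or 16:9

silver ratio

21.91/9.20 ≈ 2.382. Nearest candidates are silver ratio (2.414, off by 0.032) and root-5 (2.236, off by 0.146).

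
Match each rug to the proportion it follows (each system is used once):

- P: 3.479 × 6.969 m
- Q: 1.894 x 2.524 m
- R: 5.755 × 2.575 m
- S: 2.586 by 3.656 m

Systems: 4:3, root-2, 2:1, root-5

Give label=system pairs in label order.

Ratios: P ≈ 2.003; Q ≈ 1.333; R ≈ 2.235; S ≈ 1.414.
Targets: 4:3 ≈ 1.333; root-2 ≈ 1.414; 2:1 ≈ 2.000; root-5 ≈ 2.236.

P=2:1, Q=4:3, R=root-5, S=root-2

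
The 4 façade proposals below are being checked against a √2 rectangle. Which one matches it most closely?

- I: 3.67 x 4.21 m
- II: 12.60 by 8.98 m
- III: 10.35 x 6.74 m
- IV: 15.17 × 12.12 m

Target root-2 ≈ 1.414.
I: 1.147 (Δ0.267)  II: 1.403 (Δ0.011)  III: 1.536 (Δ0.122)  IV: 1.252 (Δ0.162)

II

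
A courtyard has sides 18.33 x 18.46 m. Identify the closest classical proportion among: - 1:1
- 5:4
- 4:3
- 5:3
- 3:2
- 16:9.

1:1

18.46/18.33 ≈ 1.007. Nearest candidates are 1:1 (1.000, off by 0.007) and 5:4 (1.250, off by 0.243).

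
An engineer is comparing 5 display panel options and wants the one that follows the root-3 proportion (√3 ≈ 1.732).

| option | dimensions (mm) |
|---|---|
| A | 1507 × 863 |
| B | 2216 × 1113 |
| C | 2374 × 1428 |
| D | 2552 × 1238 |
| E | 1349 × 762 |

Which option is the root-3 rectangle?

A

Target root-3 ≈ 1.732.
A: 1.746 (Δ0.014)  B: 1.991 (Δ0.259)  C: 1.662 (Δ0.070)  D: 2.061 (Δ0.329)  E: 1.770 (Δ0.038)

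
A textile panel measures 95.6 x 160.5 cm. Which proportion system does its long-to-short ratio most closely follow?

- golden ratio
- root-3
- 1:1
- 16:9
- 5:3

5:3

Ratio = 160.5 / 95.6 ≈ 1.679.
Distances: golden ratio 1.618 (Δ 0.061); root-3 1.732 (Δ 0.053); 1:1 1.000 (Δ 0.679); 16:9 1.778 (Δ 0.099); 5:3 1.667 (Δ 0.012).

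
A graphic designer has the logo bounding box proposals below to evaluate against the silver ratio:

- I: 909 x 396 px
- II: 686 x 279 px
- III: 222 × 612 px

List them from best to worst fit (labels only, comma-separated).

I: 909/396 ≈ 2.295 → |2.295 − 2.414| = 0.119
II: 686/279 ≈ 2.459 → |2.459 − 2.414| = 0.045
III: 612/222 ≈ 2.757 → |2.757 − 2.414| = 0.343

II, I, III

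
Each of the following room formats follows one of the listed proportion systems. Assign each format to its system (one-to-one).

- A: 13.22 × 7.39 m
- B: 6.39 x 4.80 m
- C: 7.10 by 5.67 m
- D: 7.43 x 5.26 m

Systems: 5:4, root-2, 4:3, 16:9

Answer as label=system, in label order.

A=16:9, B=4:3, C=5:4, D=root-2

Ratios: A ≈ 1.789; B ≈ 1.331; C ≈ 1.252; D ≈ 1.413.
Targets: 5:4 ≈ 1.250; root-2 ≈ 1.414; 4:3 ≈ 1.333; 16:9 ≈ 1.778.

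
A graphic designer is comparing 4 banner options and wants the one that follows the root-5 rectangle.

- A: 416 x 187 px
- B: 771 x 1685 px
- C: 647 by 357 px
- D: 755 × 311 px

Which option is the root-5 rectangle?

Target root-5 ≈ 2.236.
A: 2.225 (Δ0.011)  B: 2.185 (Δ0.051)  C: 1.812 (Δ0.424)  D: 2.428 (Δ0.192)

A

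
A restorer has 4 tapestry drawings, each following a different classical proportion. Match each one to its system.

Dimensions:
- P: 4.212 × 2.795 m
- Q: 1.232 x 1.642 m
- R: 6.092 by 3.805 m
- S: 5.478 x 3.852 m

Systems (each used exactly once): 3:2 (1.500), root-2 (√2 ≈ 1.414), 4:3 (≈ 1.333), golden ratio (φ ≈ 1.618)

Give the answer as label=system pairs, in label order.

P=3:2, Q=4:3, R=golden ratio, S=root-2

Ratios: P ≈ 1.507; Q ≈ 1.333; R ≈ 1.601; S ≈ 1.422.
Targets: 3:2 ≈ 1.500; root-2 ≈ 1.414; 4:3 ≈ 1.333; golden ratio ≈ 1.618.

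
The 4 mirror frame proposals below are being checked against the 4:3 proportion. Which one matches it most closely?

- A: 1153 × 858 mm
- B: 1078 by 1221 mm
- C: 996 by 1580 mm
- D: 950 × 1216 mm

Target 4:3 ≈ 1.333.
A: 1.344 (Δ0.011)  B: 1.133 (Δ0.200)  C: 1.586 (Δ0.253)  D: 1.280 (Δ0.053)

A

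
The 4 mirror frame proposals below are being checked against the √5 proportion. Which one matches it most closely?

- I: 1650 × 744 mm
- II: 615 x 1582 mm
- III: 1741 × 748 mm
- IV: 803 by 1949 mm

I

Target root-5 ≈ 2.236.
I: 2.218 (Δ0.018)  II: 2.572 (Δ0.336)  III: 2.328 (Δ0.092)  IV: 2.427 (Δ0.191)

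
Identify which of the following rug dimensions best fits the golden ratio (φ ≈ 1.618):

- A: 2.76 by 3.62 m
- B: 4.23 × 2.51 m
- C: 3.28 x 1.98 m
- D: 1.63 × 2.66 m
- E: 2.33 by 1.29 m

Ratios (long/short): A ≈ 1.312; B ≈ 1.685; C ≈ 1.657; D ≈ 1.632; E ≈ 1.806.
golden ratio ≈ 1.618; option D is nearest (Δ 0.014).

D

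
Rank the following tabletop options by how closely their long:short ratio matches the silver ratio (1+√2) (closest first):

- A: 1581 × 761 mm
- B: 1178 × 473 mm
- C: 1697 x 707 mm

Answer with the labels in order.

C, B, A

Ratios: A = 1581 / 761 ≈ 2.078; B = 1178 / 473 ≈ 2.490; C = 1697 / 707 ≈ 2.400.
|Δ from 2.414|: A 0.336; B 0.076; C 0.014.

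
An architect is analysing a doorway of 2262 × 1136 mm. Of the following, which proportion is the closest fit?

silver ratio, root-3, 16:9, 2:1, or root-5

Ratio = 2262 / 1136 ≈ 1.991.
Distances: silver ratio 2.414 (Δ 0.423); root-3 1.732 (Δ 0.259); 16:9 1.778 (Δ 0.213); 2:1 2.000 (Δ 0.009); root-5 2.236 (Δ 0.245).

2:1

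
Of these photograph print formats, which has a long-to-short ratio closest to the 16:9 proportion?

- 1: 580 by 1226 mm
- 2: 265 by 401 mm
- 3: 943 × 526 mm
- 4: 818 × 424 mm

Target 16:9 ≈ 1.778.
1: 2.114 (Δ0.336)  2: 1.513 (Δ0.265)  3: 1.793 (Δ0.015)  4: 1.929 (Δ0.151)

3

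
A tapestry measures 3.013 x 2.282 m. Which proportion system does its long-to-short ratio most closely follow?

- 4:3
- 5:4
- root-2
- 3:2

4:3

3.013/2.282 ≈ 1.320. Nearest candidates are 4:3 (1.333, off by 0.013) and 5:4 (1.250, off by 0.070).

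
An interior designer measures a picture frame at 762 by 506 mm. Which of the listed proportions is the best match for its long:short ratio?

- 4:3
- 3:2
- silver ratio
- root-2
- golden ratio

762/506 ≈ 1.506. Nearest candidates are 3:2 (1.500, off by 0.006) and root-2 (1.414, off by 0.092).

3:2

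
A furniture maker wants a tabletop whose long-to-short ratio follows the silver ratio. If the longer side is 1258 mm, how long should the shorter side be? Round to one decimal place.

silver ratio ≈ 2.41421.
Shorter side = 1258 ÷ 2.41421 ≈ 521.081 → 521.1 mm.

521.1 mm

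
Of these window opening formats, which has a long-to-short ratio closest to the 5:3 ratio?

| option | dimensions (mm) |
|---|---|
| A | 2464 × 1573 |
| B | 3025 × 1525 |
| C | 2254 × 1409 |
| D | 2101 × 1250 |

Target 5:3 ≈ 1.667.
A: 1.566 (Δ0.101)  B: 1.984 (Δ0.317)  C: 1.600 (Δ0.067)  D: 1.681 (Δ0.014)

D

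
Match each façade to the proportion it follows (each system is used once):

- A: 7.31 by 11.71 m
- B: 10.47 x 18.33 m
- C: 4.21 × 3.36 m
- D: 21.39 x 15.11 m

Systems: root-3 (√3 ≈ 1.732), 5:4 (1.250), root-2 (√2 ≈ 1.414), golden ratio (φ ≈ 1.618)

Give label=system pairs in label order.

A=golden ratio, B=root-3, C=5:4, D=root-2

A = 11.71/7.31 ≈ 1.602 → golden ratio (1.618)
B = 18.33/10.47 ≈ 1.751 → root-3 (1.732)
C = 4.21/3.36 ≈ 1.253 → 5:4 (1.250)
D = 21.39/15.11 ≈ 1.416 → root-2 (1.414)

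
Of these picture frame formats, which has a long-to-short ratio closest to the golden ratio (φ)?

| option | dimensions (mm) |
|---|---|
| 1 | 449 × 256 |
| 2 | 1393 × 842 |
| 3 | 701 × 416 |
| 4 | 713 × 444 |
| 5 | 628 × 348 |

Ratios (long/short): 1 ≈ 1.754; 2 ≈ 1.654; 3 ≈ 1.685; 4 ≈ 1.606; 5 ≈ 1.805.
golden ratio ≈ 1.618; option 4 is nearest (Δ 0.012).

4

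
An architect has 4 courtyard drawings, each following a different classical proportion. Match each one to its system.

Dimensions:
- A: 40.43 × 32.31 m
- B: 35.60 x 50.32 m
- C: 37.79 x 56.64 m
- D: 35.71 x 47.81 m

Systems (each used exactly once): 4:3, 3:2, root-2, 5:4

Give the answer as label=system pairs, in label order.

Ratios: A ≈ 1.251; B ≈ 1.413; C ≈ 1.499; D ≈ 1.339.
Targets: 4:3 ≈ 1.333; 3:2 ≈ 1.500; root-2 ≈ 1.414; 5:4 ≈ 1.250.

A=5:4, B=root-2, C=3:2, D=4:3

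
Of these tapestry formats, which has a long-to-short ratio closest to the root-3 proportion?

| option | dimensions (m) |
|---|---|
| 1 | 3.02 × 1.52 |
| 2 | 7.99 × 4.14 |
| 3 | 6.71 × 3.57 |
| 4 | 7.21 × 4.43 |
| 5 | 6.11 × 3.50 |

Target root-3 ≈ 1.732.
1: 1.987 (Δ0.255)  2: 1.930 (Δ0.198)  3: 1.880 (Δ0.148)  4: 1.628 (Δ0.104)  5: 1.746 (Δ0.014)

5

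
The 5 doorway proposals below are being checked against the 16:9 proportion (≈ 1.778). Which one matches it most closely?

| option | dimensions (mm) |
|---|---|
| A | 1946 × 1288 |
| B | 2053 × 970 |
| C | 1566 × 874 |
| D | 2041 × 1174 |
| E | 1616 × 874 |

Ratios (long/short): A ≈ 1.511; B ≈ 2.116; C ≈ 1.792; D ≈ 1.739; E ≈ 1.849.
16:9 ≈ 1.778; option C is nearest (Δ 0.014).

C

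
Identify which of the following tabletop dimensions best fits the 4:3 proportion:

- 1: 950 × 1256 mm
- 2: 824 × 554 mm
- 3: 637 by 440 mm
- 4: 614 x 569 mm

1

Ratios (long/short): 1 ≈ 1.322; 2 ≈ 1.487; 3 ≈ 1.448; 4 ≈ 1.079.
4:3 ≈ 1.333; option 1 is nearest (Δ 0.011).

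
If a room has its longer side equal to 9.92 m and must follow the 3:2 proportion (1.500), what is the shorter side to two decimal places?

6.61 m

3:2 = 1.50000.
Shorter side = 9.92 ÷ 1.50000 ≈ 6.6133 → 6.61 m.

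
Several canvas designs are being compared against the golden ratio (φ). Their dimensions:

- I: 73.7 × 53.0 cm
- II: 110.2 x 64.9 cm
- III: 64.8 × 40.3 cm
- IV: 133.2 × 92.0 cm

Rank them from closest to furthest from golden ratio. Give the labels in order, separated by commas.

III, II, IV, I

Ratios: I = 73.7 / 53.0 ≈ 1.391; II = 110.2 / 64.9 ≈ 1.698; III = 64.8 / 40.3 ≈ 1.608; IV = 133.2 / 92.0 ≈ 1.448.
|Δ from 1.618|: I 0.227; II 0.080; III 0.010; IV 0.170.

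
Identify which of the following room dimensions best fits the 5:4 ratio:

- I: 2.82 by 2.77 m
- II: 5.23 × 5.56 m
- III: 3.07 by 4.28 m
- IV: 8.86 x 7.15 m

Target 5:4 ≈ 1.250.
I: 1.018 (Δ0.232)  II: 1.063 (Δ0.187)  III: 1.394 (Δ0.144)  IV: 1.239 (Δ0.011)

IV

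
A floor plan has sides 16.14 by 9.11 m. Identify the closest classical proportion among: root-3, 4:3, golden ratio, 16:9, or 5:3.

16:9

16.14/9.11 ≈ 1.772. Nearest candidates are 16:9 (1.778, off by 0.006) and root-3 (1.732, off by 0.040).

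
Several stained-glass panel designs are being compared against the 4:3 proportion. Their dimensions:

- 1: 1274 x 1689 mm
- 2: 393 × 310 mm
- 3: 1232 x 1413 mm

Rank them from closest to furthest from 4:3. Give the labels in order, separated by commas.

Ratios: 1 = 1689 / 1274 ≈ 1.326; 2 = 393 / 310 ≈ 1.268; 3 = 1413 / 1232 ≈ 1.147.
|Δ from 1.333|: 1 0.007; 2 0.065; 3 0.186.

1, 2, 3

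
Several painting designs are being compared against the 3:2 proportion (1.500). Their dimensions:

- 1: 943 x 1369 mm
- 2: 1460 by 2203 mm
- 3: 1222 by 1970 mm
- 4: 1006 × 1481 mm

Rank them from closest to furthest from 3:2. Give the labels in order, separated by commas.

Ratios: 1 = 1369 / 943 ≈ 1.452; 2 = 2203 / 1460 ≈ 1.509; 3 = 1970 / 1222 ≈ 1.612; 4 = 1481 / 1006 ≈ 1.472.
|Δ from 1.500|: 1 0.048; 2 0.009; 3 0.112; 4 0.028.

2, 4, 1, 3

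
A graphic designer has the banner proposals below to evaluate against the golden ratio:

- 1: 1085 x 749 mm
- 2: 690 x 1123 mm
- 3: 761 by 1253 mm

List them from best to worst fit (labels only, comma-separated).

Ratios: 1 = 1085 / 749 ≈ 1.449; 2 = 1123 / 690 ≈ 1.628; 3 = 1253 / 761 ≈ 1.647.
|Δ from 1.618|: 1 0.169; 2 0.010; 3 0.029.

2, 3, 1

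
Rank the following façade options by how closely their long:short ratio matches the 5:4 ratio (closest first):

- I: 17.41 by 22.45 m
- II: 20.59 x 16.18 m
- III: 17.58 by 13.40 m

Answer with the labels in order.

Ratios: I = 22.45 / 17.41 ≈ 1.289; II = 20.59 / 16.18 ≈ 1.273; III = 17.58 / 13.40 ≈ 1.312.
|Δ from 1.250|: I 0.039; II 0.023; III 0.062.

II, I, III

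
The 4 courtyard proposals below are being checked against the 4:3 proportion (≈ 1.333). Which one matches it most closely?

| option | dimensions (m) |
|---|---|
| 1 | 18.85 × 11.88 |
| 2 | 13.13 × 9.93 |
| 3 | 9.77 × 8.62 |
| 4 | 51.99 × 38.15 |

Ratios (long/short): 1 ≈ 1.587; 2 ≈ 1.322; 3 ≈ 1.133; 4 ≈ 1.363.
4:3 ≈ 1.333; option 2 is nearest (Δ 0.011).

2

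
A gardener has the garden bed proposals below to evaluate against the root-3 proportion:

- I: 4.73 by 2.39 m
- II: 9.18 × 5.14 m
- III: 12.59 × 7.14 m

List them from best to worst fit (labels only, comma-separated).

Ratios: I = 4.73 / 2.39 ≈ 1.979; II = 9.18 / 5.14 ≈ 1.786; III = 12.59 / 7.14 ≈ 1.763.
|Δ from 1.732|: I 0.247; II 0.054; III 0.031.

III, II, I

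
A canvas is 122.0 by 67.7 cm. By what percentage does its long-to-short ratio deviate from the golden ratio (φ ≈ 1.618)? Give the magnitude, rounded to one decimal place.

11.4%

Ratio = 122.0 / 67.7 ≈ 1.8021.
Ideal golden ratio ≈ 1.6180. |1.8021 − 1.6180| / 1.6180 ≈ 11.38% → 11.4%.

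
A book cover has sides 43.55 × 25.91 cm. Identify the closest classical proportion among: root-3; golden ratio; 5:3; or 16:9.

5:3

43.55/25.91 ≈ 1.681. Nearest candidates are 5:3 (1.667, off by 0.014) and root-3 (1.732, off by 0.051).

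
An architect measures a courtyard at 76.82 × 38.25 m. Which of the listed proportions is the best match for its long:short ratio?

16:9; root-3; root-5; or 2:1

76.82/38.25 ≈ 2.008. Nearest candidates are 2:1 (2.000, off by 0.008) and root-5 (2.236, off by 0.228).

2:1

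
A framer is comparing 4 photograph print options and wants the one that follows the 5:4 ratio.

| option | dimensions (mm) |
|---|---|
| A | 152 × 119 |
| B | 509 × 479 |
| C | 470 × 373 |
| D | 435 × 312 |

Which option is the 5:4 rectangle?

C

Target 5:4 ≈ 1.250.
A: 1.277 (Δ0.027)  B: 1.063 (Δ0.187)  C: 1.260 (Δ0.010)  D: 1.394 (Δ0.144)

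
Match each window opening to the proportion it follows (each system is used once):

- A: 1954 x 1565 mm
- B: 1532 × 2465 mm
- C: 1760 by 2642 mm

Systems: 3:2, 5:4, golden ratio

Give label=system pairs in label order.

A=5:4, B=golden ratio, C=3:2

A = 1954/1565 ≈ 1.249 → 5:4 (1.250)
B = 2465/1532 ≈ 1.609 → golden ratio (1.618)
C = 2642/1760 ≈ 1.501 → 3:2 (1.500)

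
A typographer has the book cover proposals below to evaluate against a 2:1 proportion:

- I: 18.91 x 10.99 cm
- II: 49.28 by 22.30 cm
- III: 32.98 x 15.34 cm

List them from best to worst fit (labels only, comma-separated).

I: 18.91/10.99 ≈ 1.721 → |1.721 − 2.000| = 0.279
II: 49.28/22.30 ≈ 2.210 → |2.210 − 2.000| = 0.210
III: 32.98/15.34 ≈ 2.150 → |2.150 − 2.000| = 0.150

III, II, I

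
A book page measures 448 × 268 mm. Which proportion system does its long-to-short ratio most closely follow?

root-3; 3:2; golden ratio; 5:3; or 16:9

5:3

448/268 ≈ 1.672. Nearest candidates are 5:3 (1.667, off by 0.005) and golden ratio (1.618, off by 0.054).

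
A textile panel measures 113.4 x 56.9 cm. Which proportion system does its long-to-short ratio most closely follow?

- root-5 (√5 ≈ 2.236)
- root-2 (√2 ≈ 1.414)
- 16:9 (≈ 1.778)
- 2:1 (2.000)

Ratio = 113.4 / 56.9 ≈ 1.993.
Distances: root-5 2.236 (Δ 0.243); root-2 1.414 (Δ 0.579); 16:9 1.778 (Δ 0.215); 2:1 2.000 (Δ 0.007).

2:1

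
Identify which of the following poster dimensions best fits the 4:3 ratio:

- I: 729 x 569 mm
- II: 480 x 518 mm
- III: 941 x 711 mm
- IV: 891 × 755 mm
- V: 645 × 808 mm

Target 4:3 ≈ 1.333.
I: 1.281 (Δ0.052)  II: 1.079 (Δ0.254)  III: 1.323 (Δ0.010)  IV: 1.180 (Δ0.153)  V: 1.253 (Δ0.080)

III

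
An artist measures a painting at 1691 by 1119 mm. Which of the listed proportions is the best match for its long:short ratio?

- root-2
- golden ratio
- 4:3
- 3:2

Ratio = 1691 / 1119 ≈ 1.511.
Distances: root-2 1.414 (Δ 0.097); golden ratio 1.618 (Δ 0.107); 4:3 1.333 (Δ 0.178); 3:2 1.500 (Δ 0.011).

3:2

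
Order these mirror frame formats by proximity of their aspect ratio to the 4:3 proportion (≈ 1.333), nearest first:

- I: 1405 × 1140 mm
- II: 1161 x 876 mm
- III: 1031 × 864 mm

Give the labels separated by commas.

II, I, III

Ratios: I = 1405 / 1140 ≈ 1.232; II = 1161 / 876 ≈ 1.325; III = 1031 / 864 ≈ 1.193.
|Δ from 1.333|: I 0.101; II 0.008; III 0.140.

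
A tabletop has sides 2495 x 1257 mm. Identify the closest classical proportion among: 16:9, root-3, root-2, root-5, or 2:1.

2:1

Ratio = 2495 / 1257 ≈ 1.985.
Distances: 16:9 1.778 (Δ 0.207); root-3 1.732 (Δ 0.253); root-2 1.414 (Δ 0.571); root-5 2.236 (Δ 0.251); 2:1 2.000 (Δ 0.015).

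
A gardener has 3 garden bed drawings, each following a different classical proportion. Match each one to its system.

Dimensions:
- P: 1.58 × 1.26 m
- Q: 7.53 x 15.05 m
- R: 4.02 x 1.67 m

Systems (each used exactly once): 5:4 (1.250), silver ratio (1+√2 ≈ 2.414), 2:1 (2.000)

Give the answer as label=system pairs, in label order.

P = 1.58/1.26 ≈ 1.254 → 5:4 (1.250)
Q = 15.05/7.53 ≈ 1.999 → 2:1 (2.000)
R = 4.02/1.67 ≈ 2.407 → silver ratio (2.414)

P=5:4, Q=2:1, R=silver ratio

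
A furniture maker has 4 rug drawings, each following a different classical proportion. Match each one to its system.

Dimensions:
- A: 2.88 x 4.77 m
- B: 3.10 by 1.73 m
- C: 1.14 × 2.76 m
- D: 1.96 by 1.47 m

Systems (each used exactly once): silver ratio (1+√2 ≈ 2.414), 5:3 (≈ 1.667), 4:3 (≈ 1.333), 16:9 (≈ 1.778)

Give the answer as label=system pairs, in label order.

A=5:3, B=16:9, C=silver ratio, D=4:3

A = 4.77/2.88 ≈ 1.656 → 5:3 (1.667)
B = 3.10/1.73 ≈ 1.792 → 16:9 (1.778)
C = 2.76/1.14 ≈ 2.421 → silver ratio (2.414)
D = 1.96/1.47 ≈ 1.333 → 4:3 (1.333)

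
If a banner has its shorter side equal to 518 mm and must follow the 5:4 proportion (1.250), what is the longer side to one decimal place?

647.5 mm

5:4 = 1.25000.
Longer side = 518 × 1.25000 ≈ 647.500 → 647.5 mm.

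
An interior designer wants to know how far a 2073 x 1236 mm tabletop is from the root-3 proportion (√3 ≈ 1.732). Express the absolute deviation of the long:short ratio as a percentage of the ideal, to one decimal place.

3.2%

Ratio = 2073 / 1236 ≈ 1.6772.
Ideal root-3 ≈ 1.7321. |1.6772 − 1.7321| / 1.7321 ≈ 3.17% → 3.2%.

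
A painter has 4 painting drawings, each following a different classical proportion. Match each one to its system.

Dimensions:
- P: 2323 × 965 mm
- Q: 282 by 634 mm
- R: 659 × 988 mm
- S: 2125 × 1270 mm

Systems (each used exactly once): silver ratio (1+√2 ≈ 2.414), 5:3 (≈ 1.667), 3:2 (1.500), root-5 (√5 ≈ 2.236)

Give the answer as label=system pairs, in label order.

P = 2323/965 ≈ 2.407 → silver ratio (2.414)
Q = 634/282 ≈ 2.248 → root-5 (2.236)
R = 988/659 ≈ 1.499 → 3:2 (1.500)
S = 2125/1270 ≈ 1.673 → 5:3 (1.667)

P=silver ratio, Q=root-5, R=3:2, S=5:3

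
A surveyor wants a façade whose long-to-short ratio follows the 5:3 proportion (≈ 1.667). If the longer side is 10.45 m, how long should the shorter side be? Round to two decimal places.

6.27 m

5:3 ≈ 1.66667.
Shorter side = 10.45 ÷ 1.66667 ≈ 6.2700 → 6.27 m.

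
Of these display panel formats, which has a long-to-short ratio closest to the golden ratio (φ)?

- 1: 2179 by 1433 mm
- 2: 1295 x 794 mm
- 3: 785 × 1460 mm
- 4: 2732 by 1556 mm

Target golden ratio ≈ 1.618.
1: 1.521 (Δ0.097)  2: 1.631 (Δ0.013)  3: 1.860 (Δ0.242)  4: 1.756 (Δ0.138)

2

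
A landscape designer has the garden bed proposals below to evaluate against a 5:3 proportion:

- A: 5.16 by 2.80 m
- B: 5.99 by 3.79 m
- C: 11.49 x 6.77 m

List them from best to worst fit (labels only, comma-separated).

Ratios: A = 5.16 / 2.80 ≈ 1.843; B = 5.99 / 3.79 ≈ 1.580; C = 11.49 / 6.77 ≈ 1.697.
|Δ from 1.667|: A 0.176; B 0.087; C 0.030.

C, B, A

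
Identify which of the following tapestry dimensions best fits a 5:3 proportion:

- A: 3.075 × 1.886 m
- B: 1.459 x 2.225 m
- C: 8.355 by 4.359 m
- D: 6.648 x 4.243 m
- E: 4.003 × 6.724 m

E

Ratios (long/short): A ≈ 1.630; B ≈ 1.525; C ≈ 1.917; D ≈ 1.567; E ≈ 1.680.
5:3 ≈ 1.667; option E is nearest (Δ 0.013).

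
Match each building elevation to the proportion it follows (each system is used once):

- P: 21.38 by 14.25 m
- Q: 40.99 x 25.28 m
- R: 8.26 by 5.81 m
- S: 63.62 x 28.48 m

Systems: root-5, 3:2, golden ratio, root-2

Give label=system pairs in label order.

Ratios: P ≈ 1.500; Q ≈ 1.621; R ≈ 1.422; S ≈ 2.234.
Targets: root-5 ≈ 2.236; 3:2 ≈ 1.500; golden ratio ≈ 1.618; root-2 ≈ 1.414.

P=3:2, Q=golden ratio, R=root-2, S=root-5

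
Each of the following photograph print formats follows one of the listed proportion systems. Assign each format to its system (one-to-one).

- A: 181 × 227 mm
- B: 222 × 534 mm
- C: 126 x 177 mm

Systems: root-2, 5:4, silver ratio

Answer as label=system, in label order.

A=5:4, B=silver ratio, C=root-2

A = 227/181 ≈ 1.254 → 5:4 (1.250)
B = 534/222 ≈ 2.405 → silver ratio (2.414)
C = 177/126 ≈ 1.405 → root-2 (1.414)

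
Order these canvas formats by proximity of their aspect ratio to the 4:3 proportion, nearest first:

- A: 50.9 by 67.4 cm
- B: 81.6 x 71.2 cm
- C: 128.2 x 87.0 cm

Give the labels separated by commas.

A, C, B

A: 67.4/50.9 ≈ 1.324 → |1.324 − 1.333| = 0.009
B: 81.6/71.2 ≈ 1.146 → |1.146 − 1.333| = 0.187
C: 128.2/87.0 ≈ 1.474 → |1.474 − 1.333| = 0.141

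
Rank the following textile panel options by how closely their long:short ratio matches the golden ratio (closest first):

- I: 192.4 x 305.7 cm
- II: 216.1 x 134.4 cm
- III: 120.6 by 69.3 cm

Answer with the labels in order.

I: 305.7/192.4 ≈ 1.589 → |1.589 − 1.618| = 0.029
II: 216.1/134.4 ≈ 1.608 → |1.608 − 1.618| = 0.010
III: 120.6/69.3 ≈ 1.740 → |1.740 − 1.618| = 0.122

II, I, III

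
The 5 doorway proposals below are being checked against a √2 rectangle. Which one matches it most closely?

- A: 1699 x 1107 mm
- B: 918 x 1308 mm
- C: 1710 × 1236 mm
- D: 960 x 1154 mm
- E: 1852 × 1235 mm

B

Target root-2 ≈ 1.414.
A: 1.535 (Δ0.121)  B: 1.425 (Δ0.011)  C: 1.383 (Δ0.031)  D: 1.202 (Δ0.212)  E: 1.500 (Δ0.086)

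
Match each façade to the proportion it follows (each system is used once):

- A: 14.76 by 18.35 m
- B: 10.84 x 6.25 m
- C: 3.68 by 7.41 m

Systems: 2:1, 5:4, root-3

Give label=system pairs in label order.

Ratios: A ≈ 1.243; B ≈ 1.734; C ≈ 2.014.
Targets: 2:1 ≈ 2.000; 5:4 ≈ 1.250; root-3 ≈ 1.732.

A=5:4, B=root-3, C=2:1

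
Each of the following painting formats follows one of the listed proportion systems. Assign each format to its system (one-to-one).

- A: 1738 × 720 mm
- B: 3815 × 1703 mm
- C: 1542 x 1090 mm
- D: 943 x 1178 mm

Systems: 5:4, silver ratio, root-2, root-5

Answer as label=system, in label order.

Ratios: A ≈ 2.414; B ≈ 2.240; C ≈ 1.415; D ≈ 1.249.
Targets: 5:4 ≈ 1.250; silver ratio ≈ 2.414; root-2 ≈ 1.414; root-5 ≈ 2.236.

A=silver ratio, B=root-5, C=root-2, D=5:4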